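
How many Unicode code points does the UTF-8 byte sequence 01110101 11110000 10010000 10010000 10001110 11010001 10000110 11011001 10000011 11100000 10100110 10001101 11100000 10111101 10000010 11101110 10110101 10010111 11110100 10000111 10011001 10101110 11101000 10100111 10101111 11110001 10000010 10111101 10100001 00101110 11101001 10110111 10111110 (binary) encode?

12

Byte at offset 0: 0x75 = 01110101 → 1-byte char (#1). Advance 1.
Byte at offset 1: 0xF0 = 11110000 → 4-byte char (#2). Advance 4.
Byte at offset 5: 0xD1 = 11010001 → 2-byte char (#3). Advance 2.
Byte at offset 7: 0xD9 = 11011001 → 2-byte char (#4). Advance 2.
Byte at offset 9: 0xE0 = 11100000 → 3-byte char (#5). Advance 3.
Byte at offset 12: 0xE0 = 11100000 → 3-byte char (#6). Advance 3.
Byte at offset 15: 0xEE = 11101110 → 3-byte char (#7). Advance 3.
Byte at offset 18: 0xF4 = 11110100 → 4-byte char (#8). Advance 4.
Byte at offset 22: 0xE8 = 11101000 → 3-byte char (#9). Advance 3.
Byte at offset 25: 0xF1 = 11110001 → 4-byte char (#10). Advance 4.
Byte at offset 29: 0x2E = 00101110 → 1-byte char (#11). Advance 1.
Byte at offset 30: 0xE9 = 11101001 → 3-byte char (#12). Advance 3.
Reached end at offset 33 after 12 code points.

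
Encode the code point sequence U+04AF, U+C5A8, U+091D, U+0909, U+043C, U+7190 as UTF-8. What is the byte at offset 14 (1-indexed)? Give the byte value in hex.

1-indexed offset 14 is 0-indexed offset 13.
U+04AF → 2-byte form D2 AF at offsets 0–1.
U+C5A8 → 3-byte form EC 96 A8 at offsets 2–4.
U+091D → 3-byte form E0 A4 9D at offsets 5–7.
U+0909 → 3-byte form E0 A4 89 at offsets 8–10.
U+043C → 2-byte form D0 BC at offsets 11–12.
U+7190 → 3-byte form E7 86 90 at offsets 13–15.
Offset 13 falls in char 6's range; it's byte 1 of E7 86 90 = 0xE7.

0xE7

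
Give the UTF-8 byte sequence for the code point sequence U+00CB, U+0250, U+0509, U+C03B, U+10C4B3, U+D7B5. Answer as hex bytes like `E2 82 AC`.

U+00CB: 2-byte form → C3 8B.
U+0250: 2-byte form → C9 90.
U+0509: 2-byte form → D4 89.
U+C03B: 3-byte form → EC 80 BB.
U+10C4B3: 4-byte form → F4 8C 92 B3.
U+D7B5: 3-byte form → ED 9E B5.
Concatenated (16 bytes): C3 8B C9 90 D4 89 EC 80 BB F4 8C 92 B3 ED 9E B5.

C3 8B C9 90 D4 89 EC 80 BB F4 8C 92 B3 ED 9E B5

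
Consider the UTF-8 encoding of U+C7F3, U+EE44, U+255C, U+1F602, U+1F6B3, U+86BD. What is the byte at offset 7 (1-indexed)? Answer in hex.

0xE2

1-indexed offset 7 is 0-indexed offset 6.
U+C7F3 → 3-byte form EC 9F B3 at offsets 0–2.
U+EE44 → 3-byte form EE B9 84 at offsets 3–5.
U+255C → 3-byte form E2 95 9C at offsets 6–8.
Offset 6 falls in char 3's range; it's byte 1 of E2 95 9C = 0xE2.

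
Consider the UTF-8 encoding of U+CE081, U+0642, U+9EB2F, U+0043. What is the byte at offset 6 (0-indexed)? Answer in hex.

0xF2

U+CE081 → 4-byte form F3 8E 82 81 at offsets 0–3.
U+0642 → 2-byte form D9 82 at offsets 4–5.
U+9EB2F → 4-byte form F2 9E AC AF at offsets 6–9.
Offset 6 falls in char 3's range; it's byte 1 of F2 9E AC AF = 0xF2.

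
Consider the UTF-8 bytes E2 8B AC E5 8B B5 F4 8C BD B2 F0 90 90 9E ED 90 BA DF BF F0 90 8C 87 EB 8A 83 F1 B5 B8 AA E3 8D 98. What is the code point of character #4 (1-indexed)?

Offset 0: leading byte 0xE2 = 11100010 → 3-byte char #1 = E2 8B AC.
Offset 3: leading byte 0xE5 = 11100101 → 3-byte char #2 = E5 8B B5.
Offset 6: leading byte 0xF4 = 11110100 → 4-byte char #3 = F4 8C BD B2.
Offset 10: leading byte 0xF0 = 11110000 → 4-byte char #4 = F0 90 90 9E.
Leading byte 0xF0 = 11110000 matches 11110xxx → 4-byte sequence.
Byte 1: 0xF0 = 11110000, payload 000 (3 bits).
Byte 2: 0x90 = 10010000 (10xxxxxx ✓), payload 010000.
Byte 3: 0x90 = 10010000 (10xxxxxx ✓), payload 010000.
Byte 4: 0x9E = 10011110 (10xxxxxx ✓), payload 011110.
Concatenate: 000010000010000011110 = 0x1041E (21 bits → U+1041E).

U+1041E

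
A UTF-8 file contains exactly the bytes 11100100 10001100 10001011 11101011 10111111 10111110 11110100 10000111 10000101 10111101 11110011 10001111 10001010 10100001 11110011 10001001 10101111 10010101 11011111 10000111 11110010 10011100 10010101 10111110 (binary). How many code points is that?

7

Byte at offset 0: 0xE4 = 11100100 → 3-byte char (#1). Advance 3.
Byte at offset 3: 0xEB = 11101011 → 3-byte char (#2). Advance 3.
Byte at offset 6: 0xF4 = 11110100 → 4-byte char (#3). Advance 4.
Byte at offset 10: 0xF3 = 11110011 → 4-byte char (#4). Advance 4.
Byte at offset 14: 0xF3 = 11110011 → 4-byte char (#5). Advance 4.
Byte at offset 18: 0xDF = 11011111 → 2-byte char (#6). Advance 2.
Byte at offset 20: 0xF2 = 11110010 → 4-byte char (#7). Advance 4.
Reached end at offset 24 after 7 code points.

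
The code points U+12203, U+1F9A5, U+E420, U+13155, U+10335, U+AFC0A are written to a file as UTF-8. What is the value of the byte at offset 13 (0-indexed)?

U+12203 → 4-byte form F0 92 88 83 at offsets 0–3.
U+1F9A5 → 4-byte form F0 9F A6 A5 at offsets 4–7.
U+E420 → 3-byte form EE 90 A0 at offsets 8–10.
U+13155 → 4-byte form F0 93 85 95 at offsets 11–14.
Offset 13 falls in char 4's range; it's byte 3 of F0 93 85 95 = 0x85.

0x85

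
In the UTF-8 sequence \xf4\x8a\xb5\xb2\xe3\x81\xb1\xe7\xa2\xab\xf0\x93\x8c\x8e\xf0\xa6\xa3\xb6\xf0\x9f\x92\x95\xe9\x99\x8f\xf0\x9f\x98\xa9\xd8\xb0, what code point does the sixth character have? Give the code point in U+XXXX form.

Offset 0: leading byte 0xF4 = 11110100 → 4-byte char #1 = F4 8A B5 B2.
Offset 4: leading byte 0xE3 = 11100011 → 3-byte char #2 = E3 81 B1.
Offset 7: leading byte 0xE7 = 11100111 → 3-byte char #3 = E7 A2 AB.
Offset 10: leading byte 0xF0 = 11110000 → 4-byte char #4 = F0 93 8C 8E.
Offset 14: leading byte 0xF0 = 11110000 → 4-byte char #5 = F0 A6 A3 B6.
Offset 18: leading byte 0xF0 = 11110000 → 4-byte char #6 = F0 9F 92 95.
Leading byte 0xF0 = 11110000 matches 11110xxx → 4-byte sequence.
Byte 1: 0xF0 = 11110000, payload 000 (3 bits).
Byte 2: 0x9F = 10011111 (10xxxxxx ✓), payload 011111.
Byte 3: 0x92 = 10010010 (10xxxxxx ✓), payload 010010.
Byte 4: 0x95 = 10010101 (10xxxxxx ✓), payload 010101.
Concatenate: 000011111010010010101 = 0x1F495 (21 bits → U+1F495).

U+1F495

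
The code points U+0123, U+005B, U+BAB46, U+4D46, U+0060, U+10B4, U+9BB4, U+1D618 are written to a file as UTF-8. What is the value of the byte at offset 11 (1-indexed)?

1-indexed offset 11 is 0-indexed offset 10.
U+0123 → 2-byte form C4 A3 at offsets 0–1.
U+005B → 1-byte form 5B at offsets 2–2.
U+BAB46 → 4-byte form F2 BA AD 86 at offsets 3–6.
U+4D46 → 3-byte form E4 B5 86 at offsets 7–9.
U+0060 → 1-byte form 60 at offsets 10–10.
Offset 10 falls in char 5's range; it's byte 1 of 60 = 0x60.

0x60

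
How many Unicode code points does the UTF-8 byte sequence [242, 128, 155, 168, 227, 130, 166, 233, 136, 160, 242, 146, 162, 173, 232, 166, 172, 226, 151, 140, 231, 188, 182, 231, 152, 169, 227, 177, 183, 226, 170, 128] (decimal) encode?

10

Byte at offset 0: 0xF2 = 11110010 → 4-byte char (#1). Advance 4.
Byte at offset 4: 0xE3 = 11100011 → 3-byte char (#2). Advance 3.
Byte at offset 7: 0xE9 = 11101001 → 3-byte char (#3). Advance 3.
Byte at offset 10: 0xF2 = 11110010 → 4-byte char (#4). Advance 4.
Byte at offset 14: 0xE8 = 11101000 → 3-byte char (#5). Advance 3.
Byte at offset 17: 0xE2 = 11100010 → 3-byte char (#6). Advance 3.
Byte at offset 20: 0xE7 = 11100111 → 3-byte char (#7). Advance 3.
Byte at offset 23: 0xE7 = 11100111 → 3-byte char (#8). Advance 3.
Byte at offset 26: 0xE3 = 11100011 → 3-byte char (#9). Advance 3.
Byte at offset 29: 0xE2 = 11100010 → 3-byte char (#10). Advance 3.
Reached end at offset 32 after 10 code points.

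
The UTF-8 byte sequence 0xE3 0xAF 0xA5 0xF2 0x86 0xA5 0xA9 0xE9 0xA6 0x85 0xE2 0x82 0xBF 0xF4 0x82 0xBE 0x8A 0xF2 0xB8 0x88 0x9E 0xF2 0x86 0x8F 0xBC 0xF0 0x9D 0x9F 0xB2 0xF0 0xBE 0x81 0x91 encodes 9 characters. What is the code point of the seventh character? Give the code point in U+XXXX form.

Offset 0: leading byte 0xE3 = 11100011 → 3-byte char #1 = E3 AF A5.
Offset 3: leading byte 0xF2 = 11110010 → 4-byte char #2 = F2 86 A5 A9.
Offset 7: leading byte 0xE9 = 11101001 → 3-byte char #3 = E9 A6 85.
Offset 10: leading byte 0xE2 = 11100010 → 3-byte char #4 = E2 82 BF.
Offset 13: leading byte 0xF4 = 11110100 → 4-byte char #5 = F4 82 BE 8A.
Offset 17: leading byte 0xF2 = 11110010 → 4-byte char #6 = F2 B8 88 9E.
Offset 21: leading byte 0xF2 = 11110010 → 4-byte char #7 = F2 86 8F BC.
Leading byte 0xF2 = 11110010 matches 11110xxx → 4-byte sequence.
Byte 1: 0xF2 = 11110010, payload 010 (3 bits).
Byte 2: 0x86 = 10000110 (10xxxxxx ✓), payload 000110.
Byte 3: 0x8F = 10001111 (10xxxxxx ✓), payload 001111.
Byte 4: 0xBC = 10111100 (10xxxxxx ✓), payload 111100.
Concatenate: 010000110001111111100 = 0x863FC (21 bits → U+863FC).

U+863FC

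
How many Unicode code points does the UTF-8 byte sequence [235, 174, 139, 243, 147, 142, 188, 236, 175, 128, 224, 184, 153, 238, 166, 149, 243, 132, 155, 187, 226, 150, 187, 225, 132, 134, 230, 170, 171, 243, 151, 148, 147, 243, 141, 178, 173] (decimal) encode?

11

Byte at offset 0: 0xEB = 11101011 → 3-byte char (#1). Advance 3.
Byte at offset 3: 0xF3 = 11110011 → 4-byte char (#2). Advance 4.
Byte at offset 7: 0xEC = 11101100 → 3-byte char (#3). Advance 3.
Byte at offset 10: 0xE0 = 11100000 → 3-byte char (#4). Advance 3.
Byte at offset 13: 0xEE = 11101110 → 3-byte char (#5). Advance 3.
Byte at offset 16: 0xF3 = 11110011 → 4-byte char (#6). Advance 4.
Byte at offset 20: 0xE2 = 11100010 → 3-byte char (#7). Advance 3.
Byte at offset 23: 0xE1 = 11100001 → 3-byte char (#8). Advance 3.
Byte at offset 26: 0xE6 = 11100110 → 3-byte char (#9). Advance 3.
Byte at offset 29: 0xF3 = 11110011 → 4-byte char (#10). Advance 4.
Byte at offset 33: 0xF3 = 11110011 → 4-byte char (#11). Advance 4.
Reached end at offset 37 after 11 code points.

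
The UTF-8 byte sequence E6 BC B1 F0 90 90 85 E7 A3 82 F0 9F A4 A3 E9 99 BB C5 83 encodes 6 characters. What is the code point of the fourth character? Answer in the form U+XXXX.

Offset 0: leading byte 0xE6 = 11100110 → 3-byte char #1 = E6 BC B1.
Offset 3: leading byte 0xF0 = 11110000 → 4-byte char #2 = F0 90 90 85.
Offset 7: leading byte 0xE7 = 11100111 → 3-byte char #3 = E7 A3 82.
Offset 10: leading byte 0xF0 = 11110000 → 4-byte char #4 = F0 9F A4 A3.
Leading byte 0xF0 = 11110000 matches 11110xxx → 4-byte sequence.
Byte 1: 0xF0 = 11110000, payload 000 (3 bits).
Byte 2: 0x9F = 10011111 (10xxxxxx ✓), payload 011111.
Byte 3: 0xA4 = 10100100 (10xxxxxx ✓), payload 100100.
Byte 4: 0xA3 = 10100011 (10xxxxxx ✓), payload 100011.
Concatenate: 000011111100100100011 = 0x1F923 (21 bits → U+1F923).

U+1F923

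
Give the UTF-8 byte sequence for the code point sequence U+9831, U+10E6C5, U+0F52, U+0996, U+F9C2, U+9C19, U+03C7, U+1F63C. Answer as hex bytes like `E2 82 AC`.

E9 A0 B1 F4 8E 9B 85 E0 BD 92 E0 A6 96 EF A7 82 E9 B0 99 CF 87 F0 9F 98 BC

U+9831: 3-byte form → E9 A0 B1.
U+10E6C5: 4-byte form → F4 8E 9B 85.
U+0F52: 3-byte form → E0 BD 92.
U+0996: 3-byte form → E0 A6 96.
U+F9C2: 3-byte form → EF A7 82.
U+9C19: 3-byte form → E9 B0 99.
U+03C7: 2-byte form → CF 87.
U+1F63C: 4-byte form → F0 9F 98 BC.
Concatenated (25 bytes): E9 A0 B1 F4 8E 9B 85 E0 BD 92 E0 A6 96 EF A7 82 E9 B0 99 CF 87 F0 9F 98 BC.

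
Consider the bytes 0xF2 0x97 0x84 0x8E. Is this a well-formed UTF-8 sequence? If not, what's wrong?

Leading byte 0xF2 = 11110010 → 4-byte form.
Continuation bytes 0x97=10010111, 0x84=10000100, 0x8E=10001110 all match 10xxxxxx.
Decoded value 0x9710E is ≥ 0x10000 (shortest form) and not a surrogate.

valid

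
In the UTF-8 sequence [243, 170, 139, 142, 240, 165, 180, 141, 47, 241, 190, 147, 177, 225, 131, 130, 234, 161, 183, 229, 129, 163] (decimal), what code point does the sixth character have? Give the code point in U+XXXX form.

U+A877

Offset 0: leading byte 0xF3 = 11110011 → 4-byte char #1 = F3 AA 8B 8E.
Offset 4: leading byte 0xF0 = 11110000 → 4-byte char #2 = F0 A5 B4 8D.
Offset 8: leading byte 0x2F = 00101111 → 1-byte char #3 = 2F.
Offset 9: leading byte 0xF1 = 11110001 → 4-byte char #4 = F1 BE 93 B1.
Offset 13: leading byte 0xE1 = 11100001 → 3-byte char #5 = E1 83 82.
Offset 16: leading byte 0xEA = 11101010 → 3-byte char #6 = EA A1 B7.
Leading byte 0xEA = 11101010 matches 1110xxxx → 3-byte sequence.
Byte 1: 0xEA = 11101010, payload 1010 (4 bits).
Byte 2: 0xA1 = 10100001 (10xxxxxx ✓), payload 100001.
Byte 3: 0xB7 = 10110111 (10xxxxxx ✓), payload 110111.
Concatenate: 1010100001110111 = 0xA877 (16 bits → U+A877).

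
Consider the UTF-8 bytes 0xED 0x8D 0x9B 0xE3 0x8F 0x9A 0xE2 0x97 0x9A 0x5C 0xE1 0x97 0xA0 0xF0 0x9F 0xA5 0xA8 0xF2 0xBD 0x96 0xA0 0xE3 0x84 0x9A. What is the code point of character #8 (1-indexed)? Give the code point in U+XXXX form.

Offset 0: leading byte 0xED = 11101101 → 3-byte char #1 = ED 8D 9B.
Offset 3: leading byte 0xE3 = 11100011 → 3-byte char #2 = E3 8F 9A.
Offset 6: leading byte 0xE2 = 11100010 → 3-byte char #3 = E2 97 9A.
Offset 9: leading byte 0x5C = 01011100 → 1-byte char #4 = 5C.
Offset 10: leading byte 0xE1 = 11100001 → 3-byte char #5 = E1 97 A0.
Offset 13: leading byte 0xF0 = 11110000 → 4-byte char #6 = F0 9F A5 A8.
Offset 17: leading byte 0xF2 = 11110010 → 4-byte char #7 = F2 BD 96 A0.
Offset 21: leading byte 0xE3 = 11100011 → 3-byte char #8 = E3 84 9A.
Leading byte 0xE3 = 11100011 matches 1110xxxx → 3-byte sequence.
Byte 1: 0xE3 = 11100011, payload 0011 (4 bits).
Byte 2: 0x84 = 10000100 (10xxxxxx ✓), payload 000100.
Byte 3: 0x9A = 10011010 (10xxxxxx ✓), payload 011010.
Concatenate: 0011000100011010 = 0x311A (16 bits → U+311A).

U+311A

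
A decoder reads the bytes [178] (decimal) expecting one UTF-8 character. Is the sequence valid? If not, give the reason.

Byte 0xB2 = 10110010 has the form 10xxxxxx — a continuation byte — but there is no preceding leading byte.

invalid (continuation byte with no leading byte)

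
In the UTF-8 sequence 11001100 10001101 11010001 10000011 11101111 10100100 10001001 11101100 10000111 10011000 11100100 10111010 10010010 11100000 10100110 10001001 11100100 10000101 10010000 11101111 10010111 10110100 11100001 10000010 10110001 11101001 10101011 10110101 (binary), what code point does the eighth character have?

Offset 0: leading byte 0xCC = 11001100 → 2-byte char #1 = CC 8D.
Offset 2: leading byte 0xD1 = 11010001 → 2-byte char #2 = D1 83.
Offset 4: leading byte 0xEF = 11101111 → 3-byte char #3 = EF A4 89.
Offset 7: leading byte 0xEC = 11101100 → 3-byte char #4 = EC 87 98.
Offset 10: leading byte 0xE4 = 11100100 → 3-byte char #5 = E4 BA 92.
Offset 13: leading byte 0xE0 = 11100000 → 3-byte char #6 = E0 A6 89.
Offset 16: leading byte 0xE4 = 11100100 → 3-byte char #7 = E4 85 90.
Offset 19: leading byte 0xEF = 11101111 → 3-byte char #8 = EF 97 B4.
Leading byte 0xEF = 11101111 matches 1110xxxx → 3-byte sequence.
Byte 1: 0xEF = 11101111, payload 1111 (4 bits).
Byte 2: 0x97 = 10010111 (10xxxxxx ✓), payload 010111.
Byte 3: 0xB4 = 10110100 (10xxxxxx ✓), payload 110100.
Concatenate: 1111010111110100 = 0xF5F4 (16 bits → U+F5F4).

U+F5F4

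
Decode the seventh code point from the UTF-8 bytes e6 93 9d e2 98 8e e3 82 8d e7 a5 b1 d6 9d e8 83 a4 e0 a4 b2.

Offset 0: leading byte 0xE6 = 11100110 → 3-byte char #1 = E6 93 9D.
Offset 3: leading byte 0xE2 = 11100010 → 3-byte char #2 = E2 98 8E.
Offset 6: leading byte 0xE3 = 11100011 → 3-byte char #3 = E3 82 8D.
Offset 9: leading byte 0xE7 = 11100111 → 3-byte char #4 = E7 A5 B1.
Offset 12: leading byte 0xD6 = 11010110 → 2-byte char #5 = D6 9D.
Offset 14: leading byte 0xE8 = 11101000 → 3-byte char #6 = E8 83 A4.
Offset 17: leading byte 0xE0 = 11100000 → 3-byte char #7 = E0 A4 B2.
Leading byte 0xE0 = 11100000 matches 1110xxxx → 3-byte sequence.
Byte 1: 0xE0 = 11100000, payload 0000 (4 bits).
Byte 2: 0xA4 = 10100100 (10xxxxxx ✓), payload 100100.
Byte 3: 0xB2 = 10110010 (10xxxxxx ✓), payload 110010.
Concatenate: 0000100100110010 = 0x932 (16 bits → U+0932).

U+0932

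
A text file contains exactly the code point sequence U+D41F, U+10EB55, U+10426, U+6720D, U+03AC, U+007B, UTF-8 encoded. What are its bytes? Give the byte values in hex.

ED 90 9F F4 8E AD 95 F0 90 90 A6 F1 A7 88 8D CE AC 7B

U+D41F: 3-byte form → ED 90 9F.
U+10EB55: 4-byte form → F4 8E AD 95.
U+10426: 4-byte form → F0 90 90 A6.
U+6720D: 4-byte form → F1 A7 88 8D.
U+03AC: 2-byte form → CE AC.
U+007B: 1-byte form → 7B.
Concatenated (18 bytes): ED 90 9F F4 8E AD 95 F0 90 90 A6 F1 A7 88 8D CE AC 7B.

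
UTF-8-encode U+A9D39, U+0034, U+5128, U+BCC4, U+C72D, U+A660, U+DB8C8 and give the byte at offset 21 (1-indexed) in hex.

0x88

1-indexed offset 21 is 0-indexed offset 20.
U+A9D39 → 4-byte form F2 A9 B4 B9 at offsets 0–3.
U+0034 → 1-byte form 34 at offsets 4–4.
U+5128 → 3-byte form E5 84 A8 at offsets 5–7.
U+BCC4 → 3-byte form EB B3 84 at offsets 8–10.
U+C72D → 3-byte form EC 9C AD at offsets 11–13.
U+A660 → 3-byte form EA 99 A0 at offsets 14–16.
U+DB8C8 → 4-byte form F3 9B A3 88 at offsets 17–20.
Offset 20 falls in char 7's range; it's byte 4 of F3 9B A3 88 = 0x88.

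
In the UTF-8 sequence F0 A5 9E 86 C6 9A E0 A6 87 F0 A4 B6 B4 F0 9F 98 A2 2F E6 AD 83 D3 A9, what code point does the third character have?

U+0987

Offset 0: leading byte 0xF0 = 11110000 → 4-byte char #1 = F0 A5 9E 86.
Offset 4: leading byte 0xC6 = 11000110 → 2-byte char #2 = C6 9A.
Offset 6: leading byte 0xE0 = 11100000 → 3-byte char #3 = E0 A6 87.
Leading byte 0xE0 = 11100000 matches 1110xxxx → 3-byte sequence.
Byte 1: 0xE0 = 11100000, payload 0000 (4 bits).
Byte 2: 0xA6 = 10100110 (10xxxxxx ✓), payload 100110.
Byte 3: 0x87 = 10000111 (10xxxxxx ✓), payload 000111.
Concatenate: 0000100110000111 = 0x987 (16 bits → U+0987).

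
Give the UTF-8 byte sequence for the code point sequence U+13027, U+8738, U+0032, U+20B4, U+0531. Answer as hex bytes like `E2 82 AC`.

U+13027: 4-byte form → F0 93 80 A7.
U+8738: 3-byte form → E8 9C B8.
U+0032: 1-byte form → 32.
U+20B4: 3-byte form → E2 82 B4.
U+0531: 2-byte form → D4 B1.
Concatenated (13 bytes): F0 93 80 A7 E8 9C B8 32 E2 82 B4 D4 B1.

F0 93 80 A7 E8 9C B8 32 E2 82 B4 D4 B1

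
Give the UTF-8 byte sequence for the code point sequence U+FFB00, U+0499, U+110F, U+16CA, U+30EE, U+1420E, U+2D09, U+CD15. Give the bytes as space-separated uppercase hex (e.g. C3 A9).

U+FFB00: 4-byte form → F3 BF AC 80.
U+0499: 2-byte form → D2 99.
U+110F: 3-byte form → E1 84 8F.
U+16CA: 3-byte form → E1 9B 8A.
U+30EE: 3-byte form → E3 83 AE.
U+1420E: 4-byte form → F0 94 88 8E.
U+2D09: 3-byte form → E2 B4 89.
U+CD15: 3-byte form → EC B4 95.
Concatenated (25 bytes): F3 BF AC 80 D2 99 E1 84 8F E1 9B 8A E3 83 AE F0 94 88 8E E2 B4 89 EC B4 95.

F3 BF AC 80 D2 99 E1 84 8F E1 9B 8A E3 83 AE F0 94 88 8E E2 B4 89 EC B4 95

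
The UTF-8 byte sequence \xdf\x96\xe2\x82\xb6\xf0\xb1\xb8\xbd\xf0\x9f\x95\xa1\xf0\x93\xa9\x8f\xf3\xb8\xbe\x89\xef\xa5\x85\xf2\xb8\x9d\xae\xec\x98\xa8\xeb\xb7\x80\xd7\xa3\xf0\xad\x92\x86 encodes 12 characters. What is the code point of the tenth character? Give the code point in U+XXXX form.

Offset 0: leading byte 0xDF = 11011111 → 2-byte char #1 = DF 96.
Offset 2: leading byte 0xE2 = 11100010 → 3-byte char #2 = E2 82 B6.
Offset 5: leading byte 0xF0 = 11110000 → 4-byte char #3 = F0 B1 B8 BD.
Offset 9: leading byte 0xF0 = 11110000 → 4-byte char #4 = F0 9F 95 A1.
Offset 13: leading byte 0xF0 = 11110000 → 4-byte char #5 = F0 93 A9 8F.
Offset 17: leading byte 0xF3 = 11110011 → 4-byte char #6 = F3 B8 BE 89.
Offset 21: leading byte 0xEF = 11101111 → 3-byte char #7 = EF A5 85.
Offset 24: leading byte 0xF2 = 11110010 → 4-byte char #8 = F2 B8 9D AE.
Offset 28: leading byte 0xEC = 11101100 → 3-byte char #9 = EC 98 A8.
Offset 31: leading byte 0xEB = 11101011 → 3-byte char #10 = EB B7 80.
Leading byte 0xEB = 11101011 matches 1110xxxx → 3-byte sequence.
Byte 1: 0xEB = 11101011, payload 1011 (4 bits).
Byte 2: 0xB7 = 10110111 (10xxxxxx ✓), payload 110111.
Byte 3: 0x80 = 10000000 (10xxxxxx ✓), payload 000000.
Concatenate: 1011110111000000 = 0xBDC0 (16 bits → U+BDC0).

U+BDC0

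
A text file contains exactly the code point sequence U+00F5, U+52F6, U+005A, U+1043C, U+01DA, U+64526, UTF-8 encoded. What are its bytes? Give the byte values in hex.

U+00F5: 2-byte form → C3 B5.
U+52F6: 3-byte form → E5 8B B6.
U+005A: 1-byte form → 5A.
U+1043C: 4-byte form → F0 90 90 BC.
U+01DA: 2-byte form → C7 9A.
U+64526: 4-byte form → F1 A4 94 A6.
Concatenated (16 bytes): C3 B5 E5 8B B6 5A F0 90 90 BC C7 9A F1 A4 94 A6.

C3 B5 E5 8B B6 5A F0 90 90 BC C7 9A F1 A4 94 A6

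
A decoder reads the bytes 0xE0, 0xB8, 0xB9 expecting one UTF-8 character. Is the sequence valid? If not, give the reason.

Leading byte 0xE0 = 11100000 → 3-byte form.
Continuation bytes 0xB8=10111000, 0xB9=10111001 all match 10xxxxxx.
Decoded value 0xE39 is ≥ 0x800 (shortest form) and not a surrogate.

valid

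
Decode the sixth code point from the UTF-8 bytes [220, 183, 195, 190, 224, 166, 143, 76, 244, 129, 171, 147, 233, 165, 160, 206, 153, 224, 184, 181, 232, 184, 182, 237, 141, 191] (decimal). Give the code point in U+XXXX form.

U+9960

Offset 0: leading byte 0xDC = 11011100 → 2-byte char #1 = DC B7.
Offset 2: leading byte 0xC3 = 11000011 → 2-byte char #2 = C3 BE.
Offset 4: leading byte 0xE0 = 11100000 → 3-byte char #3 = E0 A6 8F.
Offset 7: leading byte 0x4C = 01001100 → 1-byte char #4 = 4C.
Offset 8: leading byte 0xF4 = 11110100 → 4-byte char #5 = F4 81 AB 93.
Offset 12: leading byte 0xE9 = 11101001 → 3-byte char #6 = E9 A5 A0.
Leading byte 0xE9 = 11101001 matches 1110xxxx → 3-byte sequence.
Byte 1: 0xE9 = 11101001, payload 1001 (4 bits).
Byte 2: 0xA5 = 10100101 (10xxxxxx ✓), payload 100101.
Byte 3: 0xA0 = 10100000 (10xxxxxx ✓), payload 100000.
Concatenate: 1001100101100000 = 0x9960 (16 bits → U+9960).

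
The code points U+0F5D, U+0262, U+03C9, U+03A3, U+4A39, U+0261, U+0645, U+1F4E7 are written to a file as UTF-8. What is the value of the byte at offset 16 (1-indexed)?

1-indexed offset 16 is 0-indexed offset 15.
U+0F5D → 3-byte form E0 BD 9D at offsets 0–2.
U+0262 → 2-byte form C9 A2 at offsets 3–4.
U+03C9 → 2-byte form CF 89 at offsets 5–6.
U+03A3 → 2-byte form CE A3 at offsets 7–8.
U+4A39 → 3-byte form E4 A8 B9 at offsets 9–11.
U+0261 → 2-byte form C9 A1 at offsets 12–13.
U+0645 → 2-byte form D9 85 at offsets 14–15.
Offset 15 falls in char 7's range; it's byte 2 of D9 85 = 0x85.

0x85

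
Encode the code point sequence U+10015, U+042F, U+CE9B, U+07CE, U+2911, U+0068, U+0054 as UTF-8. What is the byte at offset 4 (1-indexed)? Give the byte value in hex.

1-indexed offset 4 is 0-indexed offset 3.
U+10015 → 4-byte form F0 90 80 95 at offsets 0–3.
Offset 3 falls in char 1's range; it's byte 4 of F0 90 80 95 = 0x95.

0x95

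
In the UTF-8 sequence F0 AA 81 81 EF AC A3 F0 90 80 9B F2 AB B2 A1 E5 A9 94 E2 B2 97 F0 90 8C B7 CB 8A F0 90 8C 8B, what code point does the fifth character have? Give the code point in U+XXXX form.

U+5A54

Offset 0: leading byte 0xF0 = 11110000 → 4-byte char #1 = F0 AA 81 81.
Offset 4: leading byte 0xEF = 11101111 → 3-byte char #2 = EF AC A3.
Offset 7: leading byte 0xF0 = 11110000 → 4-byte char #3 = F0 90 80 9B.
Offset 11: leading byte 0xF2 = 11110010 → 4-byte char #4 = F2 AB B2 A1.
Offset 15: leading byte 0xE5 = 11100101 → 3-byte char #5 = E5 A9 94.
Leading byte 0xE5 = 11100101 matches 1110xxxx → 3-byte sequence.
Byte 1: 0xE5 = 11100101, payload 0101 (4 bits).
Byte 2: 0xA9 = 10101001 (10xxxxxx ✓), payload 101001.
Byte 3: 0x94 = 10010100 (10xxxxxx ✓), payload 010100.
Concatenate: 0101101001010100 = 0x5A54 (16 bits → U+5A54).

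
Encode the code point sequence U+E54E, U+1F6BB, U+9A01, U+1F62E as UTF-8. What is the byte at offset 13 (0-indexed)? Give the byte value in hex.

U+E54E → 3-byte form EE 95 8E at offsets 0–2.
U+1F6BB → 4-byte form F0 9F 9A BB at offsets 3–6.
U+9A01 → 3-byte form E9 A8 81 at offsets 7–9.
U+1F62E → 4-byte form F0 9F 98 AE at offsets 10–13.
Offset 13 falls in char 4's range; it's byte 4 of F0 9F 98 AE = 0xAE.

0xAE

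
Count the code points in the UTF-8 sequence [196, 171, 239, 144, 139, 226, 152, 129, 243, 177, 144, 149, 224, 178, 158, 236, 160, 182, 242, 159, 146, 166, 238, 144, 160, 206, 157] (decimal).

9

Byte at offset 0: 0xC4 = 11000100 → 2-byte char (#1). Advance 2.
Byte at offset 2: 0xEF = 11101111 → 3-byte char (#2). Advance 3.
Byte at offset 5: 0xE2 = 11100010 → 3-byte char (#3). Advance 3.
Byte at offset 8: 0xF3 = 11110011 → 4-byte char (#4). Advance 4.
Byte at offset 12: 0xE0 = 11100000 → 3-byte char (#5). Advance 3.
Byte at offset 15: 0xEC = 11101100 → 3-byte char (#6). Advance 3.
Byte at offset 18: 0xF2 = 11110010 → 4-byte char (#7). Advance 4.
Byte at offset 22: 0xEE = 11101110 → 3-byte char (#8). Advance 3.
Byte at offset 25: 0xCE = 11001110 → 2-byte char (#9). Advance 2.
Reached end at offset 27 after 9 code points.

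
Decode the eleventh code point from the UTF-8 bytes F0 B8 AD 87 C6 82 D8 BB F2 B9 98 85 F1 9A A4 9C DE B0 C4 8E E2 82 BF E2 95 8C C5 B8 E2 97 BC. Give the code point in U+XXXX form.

U+25FC

Offset 0: leading byte 0xF0 = 11110000 → 4-byte char #1 = F0 B8 AD 87.
Offset 4: leading byte 0xC6 = 11000110 → 2-byte char #2 = C6 82.
Offset 6: leading byte 0xD8 = 11011000 → 2-byte char #3 = D8 BB.
Offset 8: leading byte 0xF2 = 11110010 → 4-byte char #4 = F2 B9 98 85.
Offset 12: leading byte 0xF1 = 11110001 → 4-byte char #5 = F1 9A A4 9C.
Offset 16: leading byte 0xDE = 11011110 → 2-byte char #6 = DE B0.
Offset 18: leading byte 0xC4 = 11000100 → 2-byte char #7 = C4 8E.
Offset 20: leading byte 0xE2 = 11100010 → 3-byte char #8 = E2 82 BF.
Offset 23: leading byte 0xE2 = 11100010 → 3-byte char #9 = E2 95 8C.
Offset 26: leading byte 0xC5 = 11000101 → 2-byte char #10 = C5 B8.
Offset 28: leading byte 0xE2 = 11100010 → 3-byte char #11 = E2 97 BC.
Leading byte 0xE2 = 11100010 matches 1110xxxx → 3-byte sequence.
Byte 1: 0xE2 = 11100010, payload 0010 (4 bits).
Byte 2: 0x97 = 10010111 (10xxxxxx ✓), payload 010111.
Byte 3: 0xBC = 10111100 (10xxxxxx ✓), payload 111100.
Concatenate: 0010010111111100 = 0x25FC (16 bits → U+25FC).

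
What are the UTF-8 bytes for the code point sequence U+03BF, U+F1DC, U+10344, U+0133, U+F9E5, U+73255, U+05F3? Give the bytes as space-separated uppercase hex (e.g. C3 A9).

CE BF EF 87 9C F0 90 8D 84 C4 B3 EF A7 A5 F1 B3 89 95 D7 B3

U+03BF: 2-byte form → CE BF.
U+F1DC: 3-byte form → EF 87 9C.
U+10344: 4-byte form → F0 90 8D 84.
U+0133: 2-byte form → C4 B3.
U+F9E5: 3-byte form → EF A7 A5.
U+73255: 4-byte form → F1 B3 89 95.
U+05F3: 2-byte form → D7 B3.
Concatenated (20 bytes): CE BF EF 87 9C F0 90 8D 84 C4 B3 EF A7 A5 F1 B3 89 95 D7 B3.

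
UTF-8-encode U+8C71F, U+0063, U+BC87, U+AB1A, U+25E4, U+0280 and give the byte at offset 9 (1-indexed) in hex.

0xEA

1-indexed offset 9 is 0-indexed offset 8.
U+8C71F → 4-byte form F2 8C 9C 9F at offsets 0–3.
U+0063 → 1-byte form 63 at offsets 4–4.
U+BC87 → 3-byte form EB B2 87 at offsets 5–7.
U+AB1A → 3-byte form EA AC 9A at offsets 8–10.
Offset 8 falls in char 4's range; it's byte 1 of EA AC 9A = 0xEA.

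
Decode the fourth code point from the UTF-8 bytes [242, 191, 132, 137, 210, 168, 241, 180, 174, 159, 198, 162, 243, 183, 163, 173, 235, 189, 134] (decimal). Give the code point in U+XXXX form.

Offset 0: leading byte 0xF2 = 11110010 → 4-byte char #1 = F2 BF 84 89.
Offset 4: leading byte 0xD2 = 11010010 → 2-byte char #2 = D2 A8.
Offset 6: leading byte 0xF1 = 11110001 → 4-byte char #3 = F1 B4 AE 9F.
Offset 10: leading byte 0xC6 = 11000110 → 2-byte char #4 = C6 A2.
Leading byte 0xC6 = 11000110 matches 110xxxxx → 2-byte sequence.
Byte 1: 0xC6 = 11000110, payload 00110 (5 bits).
Byte 2: 0xA2 = 10100010 (10xxxxxx ✓), payload 100010.
Concatenate: 00110100010 = 0x1A2 (11 bits → U+01A2).

U+01A2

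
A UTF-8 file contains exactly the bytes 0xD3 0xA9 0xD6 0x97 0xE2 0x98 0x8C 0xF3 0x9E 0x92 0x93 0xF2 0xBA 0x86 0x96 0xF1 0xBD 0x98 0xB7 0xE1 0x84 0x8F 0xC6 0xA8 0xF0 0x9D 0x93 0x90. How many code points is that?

9

Byte at offset 0: 0xD3 = 11010011 → 2-byte char (#1). Advance 2.
Byte at offset 2: 0xD6 = 11010110 → 2-byte char (#2). Advance 2.
Byte at offset 4: 0xE2 = 11100010 → 3-byte char (#3). Advance 3.
Byte at offset 7: 0xF3 = 11110011 → 4-byte char (#4). Advance 4.
Byte at offset 11: 0xF2 = 11110010 → 4-byte char (#5). Advance 4.
Byte at offset 15: 0xF1 = 11110001 → 4-byte char (#6). Advance 4.
Byte at offset 19: 0xE1 = 11100001 → 3-byte char (#7). Advance 3.
Byte at offset 22: 0xC6 = 11000110 → 2-byte char (#8). Advance 2.
Byte at offset 24: 0xF0 = 11110000 → 4-byte char (#9). Advance 4.
Reached end at offset 28 after 9 code points.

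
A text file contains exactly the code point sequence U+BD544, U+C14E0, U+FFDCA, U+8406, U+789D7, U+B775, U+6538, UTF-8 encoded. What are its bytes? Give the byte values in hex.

F2 BD 95 84 F3 81 93 A0 F3 BF B7 8A E8 90 86 F1 B8 A7 97 EB 9D B5 E6 94 B8

U+BD544: 4-byte form → F2 BD 95 84.
U+C14E0: 4-byte form → F3 81 93 A0.
U+FFDCA: 4-byte form → F3 BF B7 8A.
U+8406: 3-byte form → E8 90 86.
U+789D7: 4-byte form → F1 B8 A7 97.
U+B775: 3-byte form → EB 9D B5.
U+6538: 3-byte form → E6 94 B8.
Concatenated (25 bytes): F2 BD 95 84 F3 81 93 A0 F3 BF B7 8A E8 90 86 F1 B8 A7 97 EB 9D B5 E6 94 B8.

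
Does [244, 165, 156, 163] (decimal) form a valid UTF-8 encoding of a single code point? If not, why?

Leading byte 0xF4 = 11110100 → 4-byte form.
Payload = 0x125723, which exceeds U+10FFFF, the maximum Unicode code point. (Leading bytes F5–FF, or F4 followed by ≥ 0x90, are invalid.)

invalid (encodes a value above U+10FFFF)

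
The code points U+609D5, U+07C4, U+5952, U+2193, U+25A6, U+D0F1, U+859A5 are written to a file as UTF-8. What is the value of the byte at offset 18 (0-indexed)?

U+609D5 → 4-byte form F1 A0 A7 95 at offsets 0–3.
U+07C4 → 2-byte form DF 84 at offsets 4–5.
U+5952 → 3-byte form E5 A5 92 at offsets 6–8.
U+2193 → 3-byte form E2 86 93 at offsets 9–11.
U+25A6 → 3-byte form E2 96 A6 at offsets 12–14.
U+D0F1 → 3-byte form ED 83 B1 at offsets 15–17.
U+859A5 → 4-byte form F2 85 A6 A5 at offsets 18–21.
Offset 18 falls in char 7's range; it's byte 1 of F2 85 A6 A5 = 0xF2.

0xF2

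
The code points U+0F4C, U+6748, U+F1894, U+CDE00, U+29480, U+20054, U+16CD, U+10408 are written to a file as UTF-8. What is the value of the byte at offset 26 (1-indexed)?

1-indexed offset 26 is 0-indexed offset 25.
U+0F4C → 3-byte form E0 BD 8C at offsets 0–2.
U+6748 → 3-byte form E6 9D 88 at offsets 3–5.
U+F1894 → 4-byte form F3 B1 A2 94 at offsets 6–9.
U+CDE00 → 4-byte form F3 8D B8 80 at offsets 10–13.
U+29480 → 4-byte form F0 A9 92 80 at offsets 14–17.
U+20054 → 4-byte form F0 A0 81 94 at offsets 18–21.
U+16CD → 3-byte form E1 9B 8D at offsets 22–24.
U+10408 → 4-byte form F0 90 90 88 at offsets 25–28.
Offset 25 falls in char 8's range; it's byte 1 of F0 90 90 88 = 0xF0.

0xF0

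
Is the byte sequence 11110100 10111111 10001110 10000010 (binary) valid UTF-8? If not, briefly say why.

Leading byte 0xF4 = 11110100 → 4-byte form.
Payload = 0x13F382, which exceeds U+10FFFF, the maximum Unicode code point. (Leading bytes F5–FF, or F4 followed by ≥ 0x90, are invalid.)

invalid (encodes a value above U+10FFFF)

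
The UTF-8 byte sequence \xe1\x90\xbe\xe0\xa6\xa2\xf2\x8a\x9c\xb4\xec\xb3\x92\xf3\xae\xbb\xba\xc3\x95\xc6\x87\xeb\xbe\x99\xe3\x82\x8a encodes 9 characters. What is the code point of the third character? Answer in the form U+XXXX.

U+8A734

Offset 0: leading byte 0xE1 = 11100001 → 3-byte char #1 = E1 90 BE.
Offset 3: leading byte 0xE0 = 11100000 → 3-byte char #2 = E0 A6 A2.
Offset 6: leading byte 0xF2 = 11110010 → 4-byte char #3 = F2 8A 9C B4.
Leading byte 0xF2 = 11110010 matches 11110xxx → 4-byte sequence.
Byte 1: 0xF2 = 11110010, payload 010 (3 bits).
Byte 2: 0x8A = 10001010 (10xxxxxx ✓), payload 001010.
Byte 3: 0x9C = 10011100 (10xxxxxx ✓), payload 011100.
Byte 4: 0xB4 = 10110100 (10xxxxxx ✓), payload 110100.
Concatenate: 010001010011100110100 = 0x8A734 (21 bits → U+8A734).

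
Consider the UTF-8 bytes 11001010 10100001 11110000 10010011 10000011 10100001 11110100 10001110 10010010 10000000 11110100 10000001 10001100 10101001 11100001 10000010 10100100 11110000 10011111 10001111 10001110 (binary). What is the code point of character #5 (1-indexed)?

U+10A4

Offset 0: leading byte 0xCA = 11001010 → 2-byte char #1 = CA A1.
Offset 2: leading byte 0xF0 = 11110000 → 4-byte char #2 = F0 93 83 A1.
Offset 6: leading byte 0xF4 = 11110100 → 4-byte char #3 = F4 8E 92 80.
Offset 10: leading byte 0xF4 = 11110100 → 4-byte char #4 = F4 81 8C A9.
Offset 14: leading byte 0xE1 = 11100001 → 3-byte char #5 = E1 82 A4.
Leading byte 0xE1 = 11100001 matches 1110xxxx → 3-byte sequence.
Byte 1: 0xE1 = 11100001, payload 0001 (4 bits).
Byte 2: 0x82 = 10000010 (10xxxxxx ✓), payload 000010.
Byte 3: 0xA4 = 10100100 (10xxxxxx ✓), payload 100100.
Concatenate: 0001000010100100 = 0x10A4 (16 bits → U+10A4).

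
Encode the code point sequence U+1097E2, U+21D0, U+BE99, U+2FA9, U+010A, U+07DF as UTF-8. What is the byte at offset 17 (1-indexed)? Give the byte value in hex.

0x9F

1-indexed offset 17 is 0-indexed offset 16.
U+1097E2 → 4-byte form F4 89 9F A2 at offsets 0–3.
U+21D0 → 3-byte form E2 87 90 at offsets 4–6.
U+BE99 → 3-byte form EB BA 99 at offsets 7–9.
U+2FA9 → 3-byte form E2 BE A9 at offsets 10–12.
U+010A → 2-byte form C4 8A at offsets 13–14.
U+07DF → 2-byte form DF 9F at offsets 15–16.
Offset 16 falls in char 6's range; it's byte 2 of DF 9F = 0x9F.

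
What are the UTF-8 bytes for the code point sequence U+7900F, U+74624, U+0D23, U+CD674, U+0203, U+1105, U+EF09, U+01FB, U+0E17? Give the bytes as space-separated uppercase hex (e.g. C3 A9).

U+7900F: 4-byte form → F1 B9 80 8F.
U+74624: 4-byte form → F1 B4 98 A4.
U+0D23: 3-byte form → E0 B4 A3.
U+CD674: 4-byte form → F3 8D 99 B4.
U+0203: 2-byte form → C8 83.
U+1105: 3-byte form → E1 84 85.
U+EF09: 3-byte form → EE BC 89.
U+01FB: 2-byte form → C7 BB.
U+0E17: 3-byte form → E0 B8 97.
Concatenated (28 bytes): F1 B9 80 8F F1 B4 98 A4 E0 B4 A3 F3 8D 99 B4 C8 83 E1 84 85 EE BC 89 C7 BB E0 B8 97.

F1 B9 80 8F F1 B4 98 A4 E0 B4 A3 F3 8D 99 B4 C8 83 E1 84 85 EE BC 89 C7 BB E0 B8 97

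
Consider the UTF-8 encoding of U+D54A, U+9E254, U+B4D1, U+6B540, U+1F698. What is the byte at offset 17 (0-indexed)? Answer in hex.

0x98

U+D54A → 3-byte form ED 95 8A at offsets 0–2.
U+9E254 → 4-byte form F2 9E 89 94 at offsets 3–6.
U+B4D1 → 3-byte form EB 93 91 at offsets 7–9.
U+6B540 → 4-byte form F1 AB 95 80 at offsets 10–13.
U+1F698 → 4-byte form F0 9F 9A 98 at offsets 14–17.
Offset 17 falls in char 5's range; it's byte 4 of F0 9F 9A 98 = 0x98.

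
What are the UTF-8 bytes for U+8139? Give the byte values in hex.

U+8139 = 0x8139 = 33081 decimal. In range U+0800–U+FFFF → 3-byte form: 1110xxxx 10xxxxxx 10xxxxxx.
Binary (16 bits): 1000000100111001.
Split 4+6+6: 1000 | 000100 | 111001.
Byte 1: 11101000 = 0xE8.
Byte 2: 10000100 = 0x84.
Byte 3: 10111001 = 0xB9.

E8 84 B9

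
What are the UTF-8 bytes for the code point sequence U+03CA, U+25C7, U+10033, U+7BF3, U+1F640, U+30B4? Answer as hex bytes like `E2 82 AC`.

U+03CA: 2-byte form → CF 8A.
U+25C7: 3-byte form → E2 97 87.
U+10033: 4-byte form → F0 90 80 B3.
U+7BF3: 3-byte form → E7 AF B3.
U+1F640: 4-byte form → F0 9F 99 80.
U+30B4: 3-byte form → E3 82 B4.
Concatenated (19 bytes): CF 8A E2 97 87 F0 90 80 B3 E7 AF B3 F0 9F 99 80 E3 82 B4.

CF 8A E2 97 87 F0 90 80 B3 E7 AF B3 F0 9F 99 80 E3 82 B4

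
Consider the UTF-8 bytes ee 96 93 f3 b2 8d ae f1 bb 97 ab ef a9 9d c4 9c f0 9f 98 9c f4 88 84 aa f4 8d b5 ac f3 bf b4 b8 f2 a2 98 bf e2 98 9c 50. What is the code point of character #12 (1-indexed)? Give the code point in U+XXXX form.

U+0050

Offset 0: leading byte 0xEE = 11101110 → 3-byte char #1 = EE 96 93.
Offset 3: leading byte 0xF3 = 11110011 → 4-byte char #2 = F3 B2 8D AE.
Offset 7: leading byte 0xF1 = 11110001 → 4-byte char #3 = F1 BB 97 AB.
Offset 11: leading byte 0xEF = 11101111 → 3-byte char #4 = EF A9 9D.
Offset 14: leading byte 0xC4 = 11000100 → 2-byte char #5 = C4 9C.
Offset 16: leading byte 0xF0 = 11110000 → 4-byte char #6 = F0 9F 98 9C.
Offset 20: leading byte 0xF4 = 11110100 → 4-byte char #7 = F4 88 84 AA.
Offset 24: leading byte 0xF4 = 11110100 → 4-byte char #8 = F4 8D B5 AC.
Offset 28: leading byte 0xF3 = 11110011 → 4-byte char #9 = F3 BF B4 B8.
Offset 32: leading byte 0xF2 = 11110010 → 4-byte char #10 = F2 A2 98 BF.
Offset 36: leading byte 0xE2 = 11100010 → 3-byte char #11 = E2 98 9C.
Offset 39: leading byte 0x50 = 01010000 → 1-byte char #12 = 50.
Leading byte 0x50 = 01010000 matches 0xxxxxxx → 1-byte sequence.
Byte 1: 0x50 = 01010000, payload 1010000 (7 bits).
Concatenate: 1010000 = 0x50 (7 bits → U+0050).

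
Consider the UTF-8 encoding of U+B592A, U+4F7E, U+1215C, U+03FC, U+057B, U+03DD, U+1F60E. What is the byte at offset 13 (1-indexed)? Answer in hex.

1-indexed offset 13 is 0-indexed offset 12.
U+B592A → 4-byte form F2 B5 A4 AA at offsets 0–3.
U+4F7E → 3-byte form E4 BD BE at offsets 4–6.
U+1215C → 4-byte form F0 92 85 9C at offsets 7–10.
U+03FC → 2-byte form CF BC at offsets 11–12.
Offset 12 falls in char 4's range; it's byte 2 of CF BC = 0xBC.

0xBC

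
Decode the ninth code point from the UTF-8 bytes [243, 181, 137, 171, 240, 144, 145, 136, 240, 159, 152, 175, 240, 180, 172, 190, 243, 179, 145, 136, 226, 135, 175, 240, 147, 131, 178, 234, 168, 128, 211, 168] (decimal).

U+04E8

Offset 0: leading byte 0xF3 = 11110011 → 4-byte char #1 = F3 B5 89 AB.
Offset 4: leading byte 0xF0 = 11110000 → 4-byte char #2 = F0 90 91 88.
Offset 8: leading byte 0xF0 = 11110000 → 4-byte char #3 = F0 9F 98 AF.
Offset 12: leading byte 0xF0 = 11110000 → 4-byte char #4 = F0 B4 AC BE.
Offset 16: leading byte 0xF3 = 11110011 → 4-byte char #5 = F3 B3 91 88.
Offset 20: leading byte 0xE2 = 11100010 → 3-byte char #6 = E2 87 AF.
Offset 23: leading byte 0xF0 = 11110000 → 4-byte char #7 = F0 93 83 B2.
Offset 27: leading byte 0xEA = 11101010 → 3-byte char #8 = EA A8 80.
Offset 30: leading byte 0xD3 = 11010011 → 2-byte char #9 = D3 A8.
Leading byte 0xD3 = 11010011 matches 110xxxxx → 2-byte sequence.
Byte 1: 0xD3 = 11010011, payload 10011 (5 bits).
Byte 2: 0xA8 = 10101000 (10xxxxxx ✓), payload 101000.
Concatenate: 10011101000 = 0x4E8 (11 bits → U+04E8).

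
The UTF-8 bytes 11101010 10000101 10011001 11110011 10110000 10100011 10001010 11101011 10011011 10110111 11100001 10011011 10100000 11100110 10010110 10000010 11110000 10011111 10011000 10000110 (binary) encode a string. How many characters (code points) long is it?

6

Byte at offset 0: 0xEA = 11101010 → 3-byte char (#1). Advance 3.
Byte at offset 3: 0xF3 = 11110011 → 4-byte char (#2). Advance 4.
Byte at offset 7: 0xEB = 11101011 → 3-byte char (#3). Advance 3.
Byte at offset 10: 0xE1 = 11100001 → 3-byte char (#4). Advance 3.
Byte at offset 13: 0xE6 = 11100110 → 3-byte char (#5). Advance 3.
Byte at offset 16: 0xF0 = 11110000 → 4-byte char (#6). Advance 4.
Reached end at offset 20 after 6 code points.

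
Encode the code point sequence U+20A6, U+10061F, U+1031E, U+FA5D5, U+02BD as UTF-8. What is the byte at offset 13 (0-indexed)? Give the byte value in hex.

U+20A6 → 3-byte form E2 82 A6 at offsets 0–2.
U+10061F → 4-byte form F4 80 98 9F at offsets 3–6.
U+1031E → 4-byte form F0 90 8C 9E at offsets 7–10.
U+FA5D5 → 4-byte form F3 BA 97 95 at offsets 11–14.
Offset 13 falls in char 4's range; it's byte 3 of F3 BA 97 95 = 0x97.

0x97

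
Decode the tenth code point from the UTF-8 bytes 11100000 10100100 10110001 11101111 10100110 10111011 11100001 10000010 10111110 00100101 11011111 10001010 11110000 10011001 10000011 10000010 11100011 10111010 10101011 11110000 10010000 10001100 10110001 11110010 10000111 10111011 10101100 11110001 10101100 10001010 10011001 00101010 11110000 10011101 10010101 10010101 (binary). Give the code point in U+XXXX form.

U+6C299

Offset 0: leading byte 0xE0 = 11100000 → 3-byte char #1 = E0 A4 B1.
Offset 3: leading byte 0xEF = 11101111 → 3-byte char #2 = EF A6 BB.
Offset 6: leading byte 0xE1 = 11100001 → 3-byte char #3 = E1 82 BE.
Offset 9: leading byte 0x25 = 00100101 → 1-byte char #4 = 25.
Offset 10: leading byte 0xDF = 11011111 → 2-byte char #5 = DF 8A.
Offset 12: leading byte 0xF0 = 11110000 → 4-byte char #6 = F0 99 83 82.
Offset 16: leading byte 0xE3 = 11100011 → 3-byte char #7 = E3 BA AB.
Offset 19: leading byte 0xF0 = 11110000 → 4-byte char #8 = F0 90 8C B1.
Offset 23: leading byte 0xF2 = 11110010 → 4-byte char #9 = F2 87 BB AC.
Offset 27: leading byte 0xF1 = 11110001 → 4-byte char #10 = F1 AC 8A 99.
Leading byte 0xF1 = 11110001 matches 11110xxx → 4-byte sequence.
Byte 1: 0xF1 = 11110001, payload 001 (3 bits).
Byte 2: 0xAC = 10101100 (10xxxxxx ✓), payload 101100.
Byte 3: 0x8A = 10001010 (10xxxxxx ✓), payload 001010.
Byte 4: 0x99 = 10011001 (10xxxxxx ✓), payload 011001.
Concatenate: 001101100001010011001 = 0x6C299 (21 bits → U+6C299).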